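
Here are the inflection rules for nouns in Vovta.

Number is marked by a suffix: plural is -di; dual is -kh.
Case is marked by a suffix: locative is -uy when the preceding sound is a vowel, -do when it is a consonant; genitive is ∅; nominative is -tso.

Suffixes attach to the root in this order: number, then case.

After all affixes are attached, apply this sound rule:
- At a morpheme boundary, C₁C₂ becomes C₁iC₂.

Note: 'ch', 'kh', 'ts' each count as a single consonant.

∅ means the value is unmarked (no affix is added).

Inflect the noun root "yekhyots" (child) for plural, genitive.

yekhyotsidi

Attach number plural -di → yekhyotsdi.
case = genitive: zero marking, form stays yekhyotsdi.
Apply epenthesis: yekhyotsdi → yekhyotsidi.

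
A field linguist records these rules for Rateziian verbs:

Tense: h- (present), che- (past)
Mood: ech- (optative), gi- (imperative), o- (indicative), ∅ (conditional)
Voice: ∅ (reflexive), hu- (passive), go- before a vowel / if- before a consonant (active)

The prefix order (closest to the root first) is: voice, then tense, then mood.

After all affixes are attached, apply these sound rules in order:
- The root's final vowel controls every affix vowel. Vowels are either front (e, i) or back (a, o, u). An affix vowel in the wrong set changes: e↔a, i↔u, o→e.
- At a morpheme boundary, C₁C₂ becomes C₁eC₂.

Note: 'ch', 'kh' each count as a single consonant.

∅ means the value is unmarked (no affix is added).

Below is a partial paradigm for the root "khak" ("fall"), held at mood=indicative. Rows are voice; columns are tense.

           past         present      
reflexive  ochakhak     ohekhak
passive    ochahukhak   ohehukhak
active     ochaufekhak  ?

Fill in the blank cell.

ohufekhak

Attach voice active if- (before consonant 'kh') → ifkhak.
Attach tense present h- → hifkhak.
Attach mood indicative o- → ohifkhak.
Apply vowel harmony: ohifkhak → ohufkhak.
Apply epenthesis: ohufkhak → ohufekhak.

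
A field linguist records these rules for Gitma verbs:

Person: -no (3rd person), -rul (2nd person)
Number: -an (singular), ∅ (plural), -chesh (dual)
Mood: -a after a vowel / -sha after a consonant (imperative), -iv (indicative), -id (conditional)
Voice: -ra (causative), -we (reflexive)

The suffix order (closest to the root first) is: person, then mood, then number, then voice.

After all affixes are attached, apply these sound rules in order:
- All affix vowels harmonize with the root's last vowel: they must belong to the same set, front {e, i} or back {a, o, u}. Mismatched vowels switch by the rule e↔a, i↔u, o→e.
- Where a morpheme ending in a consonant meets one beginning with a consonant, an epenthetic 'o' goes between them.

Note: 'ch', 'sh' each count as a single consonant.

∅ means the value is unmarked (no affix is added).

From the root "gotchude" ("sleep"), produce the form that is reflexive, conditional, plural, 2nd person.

gotchuderilidowe

Attach person 2nd person -rul → gotchuderul.
Attach mood conditional -id → gotchuderulid.
number = plural: zero marking, form stays gotchuderulid.
Attach voice reflexive -we → gotchuderulidwe.
Apply vowel harmony: gotchuderulidwe → gotchuderilidwe.
Apply epenthesis: gotchuderilidwe → gotchuderilidowe.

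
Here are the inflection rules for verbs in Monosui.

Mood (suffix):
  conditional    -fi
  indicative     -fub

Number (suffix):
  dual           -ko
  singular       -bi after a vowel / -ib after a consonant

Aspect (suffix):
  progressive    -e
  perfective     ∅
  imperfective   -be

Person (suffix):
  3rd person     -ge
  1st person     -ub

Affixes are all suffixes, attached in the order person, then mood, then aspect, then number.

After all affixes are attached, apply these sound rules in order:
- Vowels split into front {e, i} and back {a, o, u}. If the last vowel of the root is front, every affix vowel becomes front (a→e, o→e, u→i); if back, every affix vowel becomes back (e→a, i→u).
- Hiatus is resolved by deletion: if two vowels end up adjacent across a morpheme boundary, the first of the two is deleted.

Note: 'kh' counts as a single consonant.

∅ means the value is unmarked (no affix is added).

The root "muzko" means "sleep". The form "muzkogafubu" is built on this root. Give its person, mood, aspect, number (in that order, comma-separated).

Segment: muzko-ge-fi-bi.
person: -ge → 3rd person.
mood: -fi → conditional.
aspect: ∅ → perfective.
number: -bi/ib → singular.

3rd person, conditional, perfective, singular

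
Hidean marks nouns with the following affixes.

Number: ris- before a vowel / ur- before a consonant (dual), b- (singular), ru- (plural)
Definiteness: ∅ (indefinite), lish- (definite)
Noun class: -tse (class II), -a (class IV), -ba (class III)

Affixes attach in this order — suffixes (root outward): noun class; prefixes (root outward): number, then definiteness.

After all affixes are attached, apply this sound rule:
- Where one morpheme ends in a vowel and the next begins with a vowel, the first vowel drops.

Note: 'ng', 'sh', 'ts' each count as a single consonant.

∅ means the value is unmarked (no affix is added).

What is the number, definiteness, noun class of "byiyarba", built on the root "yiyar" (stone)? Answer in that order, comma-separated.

Segment: b-yiyar-ba.
number: b- → singular.
definiteness: ∅ → indefinite.
noun class: -ba → class III.

singular, indefinite, class III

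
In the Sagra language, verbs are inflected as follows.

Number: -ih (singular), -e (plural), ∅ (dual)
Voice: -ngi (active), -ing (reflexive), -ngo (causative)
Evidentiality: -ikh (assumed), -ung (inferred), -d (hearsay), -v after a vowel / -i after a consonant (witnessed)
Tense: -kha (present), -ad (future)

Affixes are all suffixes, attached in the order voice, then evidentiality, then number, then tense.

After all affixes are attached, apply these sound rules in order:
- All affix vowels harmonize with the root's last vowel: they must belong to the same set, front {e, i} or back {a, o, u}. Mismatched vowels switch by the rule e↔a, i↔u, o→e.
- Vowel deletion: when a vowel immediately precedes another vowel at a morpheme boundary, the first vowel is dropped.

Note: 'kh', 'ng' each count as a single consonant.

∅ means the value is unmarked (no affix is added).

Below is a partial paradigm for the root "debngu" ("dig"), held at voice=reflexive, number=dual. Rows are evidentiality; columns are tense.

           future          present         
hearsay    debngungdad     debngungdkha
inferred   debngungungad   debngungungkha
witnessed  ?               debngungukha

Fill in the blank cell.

debngungad

Attach voice reflexive -ing → debnguing.
Attach evidentiality witnessed -i (after consonant 'ng') → debnguingi.
number = dual: zero marking, form stays debnguingi.
Attach tense future -ad → debnguingiad.
Apply vowel harmony: debnguingiad → debnguunguad.
Apply vowel deletion: debnguunguad → debngungad.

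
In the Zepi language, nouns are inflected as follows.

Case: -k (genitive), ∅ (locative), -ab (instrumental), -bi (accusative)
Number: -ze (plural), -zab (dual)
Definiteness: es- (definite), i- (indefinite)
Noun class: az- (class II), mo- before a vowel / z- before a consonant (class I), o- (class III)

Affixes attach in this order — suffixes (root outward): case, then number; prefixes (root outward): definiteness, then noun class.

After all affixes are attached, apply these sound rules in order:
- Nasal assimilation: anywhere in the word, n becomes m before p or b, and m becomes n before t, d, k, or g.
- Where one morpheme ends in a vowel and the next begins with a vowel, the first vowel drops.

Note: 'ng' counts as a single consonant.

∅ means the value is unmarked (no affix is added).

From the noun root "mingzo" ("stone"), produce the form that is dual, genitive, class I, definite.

mesmingzokzab

Attach definiteness definite es- → esmingzo.
Attach noun class class I mo- (before vowel 'e') → moesmingzo.
Attach case genitive -k → moesmingzok.
Attach number dual -zab → moesmingzokzab.
Nasal assimilation: no change.
Apply vowel deletion: moesmingzokzab → mesmingzokzab.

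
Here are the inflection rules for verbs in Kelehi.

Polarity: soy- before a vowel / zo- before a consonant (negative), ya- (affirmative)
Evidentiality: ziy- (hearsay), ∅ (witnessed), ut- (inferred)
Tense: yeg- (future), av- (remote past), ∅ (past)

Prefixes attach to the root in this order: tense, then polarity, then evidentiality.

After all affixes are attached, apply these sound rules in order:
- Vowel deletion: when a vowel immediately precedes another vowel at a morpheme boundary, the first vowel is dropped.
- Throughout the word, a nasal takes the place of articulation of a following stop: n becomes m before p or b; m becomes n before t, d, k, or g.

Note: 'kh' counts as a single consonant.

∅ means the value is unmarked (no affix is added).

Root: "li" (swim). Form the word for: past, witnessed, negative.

zoli

tense = past: zero marking, form stays li.
Attach polarity negative zo- (before consonant 'l') → zoli.
evidentiality = witnessed: zero marking, form stays zoli.
Vowel deletion: no change.
Nasal assimilation: no change.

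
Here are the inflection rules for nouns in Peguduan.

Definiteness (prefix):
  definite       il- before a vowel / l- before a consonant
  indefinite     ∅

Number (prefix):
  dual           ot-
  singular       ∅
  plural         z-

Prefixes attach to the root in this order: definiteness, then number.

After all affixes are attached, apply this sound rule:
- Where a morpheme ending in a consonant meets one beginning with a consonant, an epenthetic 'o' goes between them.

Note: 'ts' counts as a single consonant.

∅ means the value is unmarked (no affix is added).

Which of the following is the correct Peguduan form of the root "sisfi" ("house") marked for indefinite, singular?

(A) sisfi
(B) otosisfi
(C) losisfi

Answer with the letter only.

A

definiteness = indefinite: zero marking, form stays sisfi.
number = singular: zero marking, form stays sisfi.
Epenthesis: no change.
So the correct form is sisfi, option (A).
(B) otosisfi is wrong: it uses dual instead of singular for number.
(C) losisfi is wrong: it uses definite instead of indefinite for definiteness.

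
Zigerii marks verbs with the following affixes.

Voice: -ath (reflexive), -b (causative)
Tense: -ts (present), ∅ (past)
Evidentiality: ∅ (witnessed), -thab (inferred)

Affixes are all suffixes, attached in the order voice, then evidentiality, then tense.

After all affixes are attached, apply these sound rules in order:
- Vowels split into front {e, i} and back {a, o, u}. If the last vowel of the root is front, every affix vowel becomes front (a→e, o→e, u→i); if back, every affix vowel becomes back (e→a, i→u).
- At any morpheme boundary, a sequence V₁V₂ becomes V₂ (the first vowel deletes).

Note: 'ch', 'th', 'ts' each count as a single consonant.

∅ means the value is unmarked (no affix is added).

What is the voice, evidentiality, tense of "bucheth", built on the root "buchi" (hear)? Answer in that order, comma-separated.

reflexive, witnessed, past

Segment: buchi-ath.
voice: -ath → reflexive.
evidentiality: ∅ → witnessed.
tense: ∅ → past.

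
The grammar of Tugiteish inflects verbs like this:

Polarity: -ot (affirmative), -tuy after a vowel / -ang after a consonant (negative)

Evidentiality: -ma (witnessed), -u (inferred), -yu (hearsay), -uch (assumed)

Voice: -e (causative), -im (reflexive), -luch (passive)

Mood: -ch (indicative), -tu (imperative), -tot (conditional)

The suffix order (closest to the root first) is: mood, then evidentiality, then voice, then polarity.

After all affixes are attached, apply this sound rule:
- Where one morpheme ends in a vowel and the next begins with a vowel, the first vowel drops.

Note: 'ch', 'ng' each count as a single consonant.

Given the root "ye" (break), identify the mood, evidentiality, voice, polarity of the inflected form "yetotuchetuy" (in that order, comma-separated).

conditional, assumed, causative, negative

Segment: ye-tot-uch-e-tuy.
mood: -tot → conditional.
evidentiality: -uch → assumed.
voice: -e → causative.
polarity: -tuy/ang → negative.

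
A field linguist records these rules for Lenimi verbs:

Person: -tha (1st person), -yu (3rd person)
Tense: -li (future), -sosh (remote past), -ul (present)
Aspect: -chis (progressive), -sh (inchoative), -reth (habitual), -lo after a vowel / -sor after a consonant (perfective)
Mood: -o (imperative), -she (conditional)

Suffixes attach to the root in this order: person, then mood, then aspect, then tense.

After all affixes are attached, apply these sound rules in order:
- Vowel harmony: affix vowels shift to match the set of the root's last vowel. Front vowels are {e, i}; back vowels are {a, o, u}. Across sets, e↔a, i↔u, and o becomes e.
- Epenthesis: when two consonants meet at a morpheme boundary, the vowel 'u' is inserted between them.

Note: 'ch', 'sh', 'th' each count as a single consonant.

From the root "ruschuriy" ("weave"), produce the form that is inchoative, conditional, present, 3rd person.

ruschuriyuyisheshil

Attach person 3rd person -yu → ruschuriyyu.
Attach mood conditional -she → ruschuriyyushe.
Attach aspect inchoative -sh → ruschuriyyushesh.
Attach tense present -ul → ruschuriyyusheshul.
Apply vowel harmony: ruschuriyyusheshul → ruschuriyyisheshil.
Apply epenthesis: ruschuriyyisheshil → ruschuriyuyisheshil.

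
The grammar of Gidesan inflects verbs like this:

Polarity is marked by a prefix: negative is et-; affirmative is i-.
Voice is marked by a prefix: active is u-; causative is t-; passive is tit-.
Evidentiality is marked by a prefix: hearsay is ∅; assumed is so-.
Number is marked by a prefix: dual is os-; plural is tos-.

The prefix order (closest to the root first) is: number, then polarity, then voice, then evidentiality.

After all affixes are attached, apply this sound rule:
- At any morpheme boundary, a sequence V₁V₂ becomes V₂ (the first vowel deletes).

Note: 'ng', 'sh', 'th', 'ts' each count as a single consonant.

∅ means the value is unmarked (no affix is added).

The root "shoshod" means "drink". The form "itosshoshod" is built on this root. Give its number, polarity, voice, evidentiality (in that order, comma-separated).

Segment: u-i-tos-shoshod.
number: tos- → plural.
polarity: i- → affirmative.
voice: u- → active.
evidentiality: ∅ → hearsay.

plural, affirmative, active, hearsay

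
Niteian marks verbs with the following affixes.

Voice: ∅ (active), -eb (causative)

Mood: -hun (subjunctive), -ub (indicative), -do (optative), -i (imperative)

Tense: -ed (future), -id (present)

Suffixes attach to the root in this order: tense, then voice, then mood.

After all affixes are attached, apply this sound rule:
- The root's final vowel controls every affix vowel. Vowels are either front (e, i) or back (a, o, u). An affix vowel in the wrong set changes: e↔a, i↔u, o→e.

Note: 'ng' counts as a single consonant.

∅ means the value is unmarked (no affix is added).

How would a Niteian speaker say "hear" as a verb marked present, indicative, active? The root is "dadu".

Attach tense present -id → daduid.
voice = active: zero marking, form stays daduid.
Attach mood indicative -ub → daduidub.
Apply vowel harmony: daduidub → daduudub.

daduudub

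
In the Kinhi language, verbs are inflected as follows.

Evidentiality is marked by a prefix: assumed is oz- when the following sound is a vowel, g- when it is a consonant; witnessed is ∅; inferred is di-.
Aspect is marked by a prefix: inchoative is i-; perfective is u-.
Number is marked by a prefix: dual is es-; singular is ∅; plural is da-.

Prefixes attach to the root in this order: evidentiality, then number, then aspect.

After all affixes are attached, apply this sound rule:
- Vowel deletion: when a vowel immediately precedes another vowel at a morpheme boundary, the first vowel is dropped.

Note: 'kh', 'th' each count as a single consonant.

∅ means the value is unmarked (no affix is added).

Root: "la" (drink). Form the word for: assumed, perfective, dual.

esgla

Attach evidentiality assumed g- (before consonant 'l') → gla.
Attach number dual es- → esgla.
Attach aspect perfective u- → uesgla.
Apply vowel deletion: uesgla → esgla.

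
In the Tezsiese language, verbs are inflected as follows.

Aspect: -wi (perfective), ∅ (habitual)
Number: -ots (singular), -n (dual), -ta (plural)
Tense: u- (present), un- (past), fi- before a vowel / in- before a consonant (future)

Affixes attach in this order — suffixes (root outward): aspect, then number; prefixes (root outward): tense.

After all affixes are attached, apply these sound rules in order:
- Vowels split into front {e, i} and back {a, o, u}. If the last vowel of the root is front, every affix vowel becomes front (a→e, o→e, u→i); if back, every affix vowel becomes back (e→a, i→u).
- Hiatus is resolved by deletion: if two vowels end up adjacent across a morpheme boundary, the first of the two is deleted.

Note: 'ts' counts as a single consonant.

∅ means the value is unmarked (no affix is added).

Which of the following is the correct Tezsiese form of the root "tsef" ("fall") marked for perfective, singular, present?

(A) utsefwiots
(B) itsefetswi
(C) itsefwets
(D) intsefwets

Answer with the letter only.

Attach aspect perfective -wi → tsefwi.
Attach number singular -ots → tsefwiots.
Attach tense present u- → utsefwiots.
Apply vowel harmony: utsefwiots → itsefwiets.
Apply vowel deletion: itsefwiets → itsefwets.
So the correct form is itsefwets, option (C).
(B) itsefetswi is wrong: it has the affixes in the wrong order.
(D) intsefwets is wrong: it uses past instead of present for tense.
(A) utsefwiots is wrong: it fails to apply the sound rule(s).

C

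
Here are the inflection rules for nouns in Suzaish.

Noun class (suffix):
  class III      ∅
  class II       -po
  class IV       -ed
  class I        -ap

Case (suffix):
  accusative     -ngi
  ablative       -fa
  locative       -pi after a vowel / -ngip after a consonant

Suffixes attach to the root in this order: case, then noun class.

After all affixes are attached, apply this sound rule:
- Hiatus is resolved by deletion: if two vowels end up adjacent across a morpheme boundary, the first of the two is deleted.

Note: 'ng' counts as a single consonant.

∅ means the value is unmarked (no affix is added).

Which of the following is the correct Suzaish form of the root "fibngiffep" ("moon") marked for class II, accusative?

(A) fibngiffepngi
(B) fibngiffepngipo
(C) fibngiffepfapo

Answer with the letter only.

B

Attach case accusative -ngi → fibngiffepngi.
Attach noun class class II -po → fibngiffepngipo.
Vowel deletion: no change.
So the correct form is fibngiffepngipo, option (B).
(A) fibngiffepngi is wrong: it uses class III instead of class II for noun class.
(C) fibngiffepfapo is wrong: it uses ablative instead of accusative for case.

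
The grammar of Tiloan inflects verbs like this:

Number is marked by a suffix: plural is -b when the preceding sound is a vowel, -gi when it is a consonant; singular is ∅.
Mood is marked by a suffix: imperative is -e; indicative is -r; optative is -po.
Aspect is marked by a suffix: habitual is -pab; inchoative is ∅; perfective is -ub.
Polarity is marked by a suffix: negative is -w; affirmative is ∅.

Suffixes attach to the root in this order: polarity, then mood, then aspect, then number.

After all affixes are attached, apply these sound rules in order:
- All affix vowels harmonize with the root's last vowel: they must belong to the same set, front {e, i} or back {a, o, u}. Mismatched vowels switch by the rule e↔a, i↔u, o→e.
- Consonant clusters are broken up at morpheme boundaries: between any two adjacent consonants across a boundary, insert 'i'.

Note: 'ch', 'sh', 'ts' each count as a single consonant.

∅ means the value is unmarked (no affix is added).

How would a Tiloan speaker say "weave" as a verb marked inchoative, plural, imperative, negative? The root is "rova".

Attach polarity negative -w → rovaw.
Attach mood imperative -e → rovawe.
aspect = inchoative: zero marking, form stays rovawe.
Attach number plural -b (after vowel 'e') → rovaweb.
Apply vowel harmony: rovaweb → rovawab.
Epenthesis: no change.

rovawab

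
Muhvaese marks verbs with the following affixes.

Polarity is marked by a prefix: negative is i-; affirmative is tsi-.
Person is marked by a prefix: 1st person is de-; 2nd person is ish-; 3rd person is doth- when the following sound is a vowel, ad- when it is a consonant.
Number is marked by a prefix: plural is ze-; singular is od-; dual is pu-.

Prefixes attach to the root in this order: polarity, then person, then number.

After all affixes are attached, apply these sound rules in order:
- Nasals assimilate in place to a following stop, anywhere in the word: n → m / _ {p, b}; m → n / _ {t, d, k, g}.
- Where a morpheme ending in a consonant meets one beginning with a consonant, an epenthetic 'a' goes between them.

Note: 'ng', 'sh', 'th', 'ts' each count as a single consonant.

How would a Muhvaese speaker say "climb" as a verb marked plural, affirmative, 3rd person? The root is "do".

Attach polarity affirmative tsi- → tsido.
Attach person 3rd person ad- (before consonant 'ts') → adtsido.
Attach number plural ze- → zeadtsido.
Nasal assimilation: no change.
Apply epenthesis: zeadtsido → zeadatsido.

zeadatsido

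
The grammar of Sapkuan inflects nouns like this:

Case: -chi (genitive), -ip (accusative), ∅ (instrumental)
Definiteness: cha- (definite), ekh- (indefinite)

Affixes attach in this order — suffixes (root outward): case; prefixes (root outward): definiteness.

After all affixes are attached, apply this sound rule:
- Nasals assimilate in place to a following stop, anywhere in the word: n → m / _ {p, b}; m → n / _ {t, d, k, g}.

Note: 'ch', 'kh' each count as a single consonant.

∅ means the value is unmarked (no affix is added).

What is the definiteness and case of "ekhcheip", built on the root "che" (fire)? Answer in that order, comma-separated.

Segment: ekh-che-ip.
definiteness: ekh- → indefinite.
case: -ip → accusative.

indefinite, accusative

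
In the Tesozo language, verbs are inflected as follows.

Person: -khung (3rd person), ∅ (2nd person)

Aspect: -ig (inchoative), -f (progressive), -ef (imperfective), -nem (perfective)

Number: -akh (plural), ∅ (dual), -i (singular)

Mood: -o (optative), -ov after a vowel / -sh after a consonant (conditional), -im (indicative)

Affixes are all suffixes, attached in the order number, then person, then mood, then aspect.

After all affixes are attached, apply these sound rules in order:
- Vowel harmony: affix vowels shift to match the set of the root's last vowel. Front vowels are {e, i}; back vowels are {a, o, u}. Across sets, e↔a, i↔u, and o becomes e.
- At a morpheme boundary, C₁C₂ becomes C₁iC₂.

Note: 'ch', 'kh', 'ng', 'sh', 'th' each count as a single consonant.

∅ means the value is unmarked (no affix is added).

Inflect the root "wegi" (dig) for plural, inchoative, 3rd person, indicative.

wegiekhikhingimig

Attach number plural -akh → wegiakh.
Attach person 3rd person -khung → wegiakhkhung.
Attach mood indicative -im → wegiakhkhungim.
Attach aspect inchoative -ig → wegiakhkhungimig.
Apply vowel harmony: wegiakhkhungimig → wegiekhkhingimig.
Apply epenthesis: wegiekhkhingimig → wegiekhikhingimig.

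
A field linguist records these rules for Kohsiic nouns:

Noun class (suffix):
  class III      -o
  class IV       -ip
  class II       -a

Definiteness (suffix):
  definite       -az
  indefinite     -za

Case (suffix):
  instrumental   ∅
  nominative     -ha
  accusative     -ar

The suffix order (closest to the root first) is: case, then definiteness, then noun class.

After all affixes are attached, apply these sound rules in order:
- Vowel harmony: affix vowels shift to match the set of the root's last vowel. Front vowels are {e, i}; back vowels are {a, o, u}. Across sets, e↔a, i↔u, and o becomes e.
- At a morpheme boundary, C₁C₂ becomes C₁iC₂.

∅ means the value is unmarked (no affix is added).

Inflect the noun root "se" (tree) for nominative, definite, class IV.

Attach case nominative -ha → seha.
Attach definiteness definite -az → sehaaz.
Attach noun class class IV -ip → sehaazip.
Apply vowel harmony: sehaazip → seheezip.
Epenthesis: no change.

seheezip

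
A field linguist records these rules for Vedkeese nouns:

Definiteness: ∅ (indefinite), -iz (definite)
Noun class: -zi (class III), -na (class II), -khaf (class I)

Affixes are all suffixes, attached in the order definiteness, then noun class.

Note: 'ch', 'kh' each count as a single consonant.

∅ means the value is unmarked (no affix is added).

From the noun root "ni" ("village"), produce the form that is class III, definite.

niizzi

Attach definiteness definite -iz → niiz.
Attach noun class class III -zi → niizzi.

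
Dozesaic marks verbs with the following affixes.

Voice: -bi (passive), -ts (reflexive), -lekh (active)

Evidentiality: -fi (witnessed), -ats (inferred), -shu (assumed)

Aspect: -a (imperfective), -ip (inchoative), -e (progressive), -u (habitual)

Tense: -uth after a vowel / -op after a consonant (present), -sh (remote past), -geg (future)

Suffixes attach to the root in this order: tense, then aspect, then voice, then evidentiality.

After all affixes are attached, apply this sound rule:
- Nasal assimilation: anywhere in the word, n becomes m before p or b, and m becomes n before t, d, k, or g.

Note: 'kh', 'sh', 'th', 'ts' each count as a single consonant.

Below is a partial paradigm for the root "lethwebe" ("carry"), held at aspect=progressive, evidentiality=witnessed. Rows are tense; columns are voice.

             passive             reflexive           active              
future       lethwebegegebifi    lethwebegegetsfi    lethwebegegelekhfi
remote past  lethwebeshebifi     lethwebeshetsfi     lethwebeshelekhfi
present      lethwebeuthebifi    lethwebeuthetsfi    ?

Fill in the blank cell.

lethwebeuthelekhfi

Attach tense present -uth (after vowel 'e') → lethwebeuth.
Attach aspect progressive -e → lethwebeuthe.
Attach voice active -lekh → lethwebeuthelekh.
Attach evidentiality witnessed -fi → lethwebeuthelekhfi.
Nasal assimilation: no change.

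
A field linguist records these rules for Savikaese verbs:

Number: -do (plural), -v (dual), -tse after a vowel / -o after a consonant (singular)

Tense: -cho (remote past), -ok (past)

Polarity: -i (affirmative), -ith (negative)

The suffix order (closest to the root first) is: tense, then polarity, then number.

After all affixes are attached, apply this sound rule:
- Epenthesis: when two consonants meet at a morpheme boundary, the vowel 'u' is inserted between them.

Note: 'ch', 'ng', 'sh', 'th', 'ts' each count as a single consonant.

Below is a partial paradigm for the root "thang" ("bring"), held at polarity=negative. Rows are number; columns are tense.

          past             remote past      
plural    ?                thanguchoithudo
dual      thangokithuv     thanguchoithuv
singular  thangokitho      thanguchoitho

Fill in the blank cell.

Attach tense past -ok → thangok.
Attach polarity negative -ith → thangokith.
Attach number plural -do → thangokithdo.
Apply epenthesis: thangokithdo → thangokithudo.

thangokithudo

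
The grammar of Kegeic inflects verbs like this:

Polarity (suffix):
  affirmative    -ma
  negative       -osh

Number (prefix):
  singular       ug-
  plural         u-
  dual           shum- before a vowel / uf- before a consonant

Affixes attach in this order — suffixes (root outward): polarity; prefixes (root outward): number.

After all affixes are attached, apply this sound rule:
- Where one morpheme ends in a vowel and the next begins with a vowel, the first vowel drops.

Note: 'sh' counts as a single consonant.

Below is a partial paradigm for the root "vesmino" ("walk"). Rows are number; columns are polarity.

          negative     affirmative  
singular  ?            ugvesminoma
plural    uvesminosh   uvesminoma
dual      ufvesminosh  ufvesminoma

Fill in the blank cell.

ugvesminosh

Attach polarity negative -osh → vesminoosh.
Attach number singular ug- → ugvesminoosh.
Apply vowel deletion: ugvesminoosh → ugvesminosh.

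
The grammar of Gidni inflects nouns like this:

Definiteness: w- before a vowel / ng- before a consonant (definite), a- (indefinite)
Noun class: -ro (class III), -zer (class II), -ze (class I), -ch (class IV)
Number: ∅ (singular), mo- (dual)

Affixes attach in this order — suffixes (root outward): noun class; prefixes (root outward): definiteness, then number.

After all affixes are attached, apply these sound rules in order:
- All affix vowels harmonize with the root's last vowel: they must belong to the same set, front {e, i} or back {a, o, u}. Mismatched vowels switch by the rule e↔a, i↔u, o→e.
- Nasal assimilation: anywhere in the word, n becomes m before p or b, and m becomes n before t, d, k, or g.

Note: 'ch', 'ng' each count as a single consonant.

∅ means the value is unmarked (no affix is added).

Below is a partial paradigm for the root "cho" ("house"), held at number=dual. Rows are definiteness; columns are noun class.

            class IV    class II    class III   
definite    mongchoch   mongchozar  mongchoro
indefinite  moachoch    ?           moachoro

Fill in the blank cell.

Attach definiteness indefinite a- → acho.
Attach number dual mo- → moacho.
Attach noun class class II -zer → moachozer.
Apply vowel harmony: moachozer → moachozar.
Nasal assimilation: no change.

moachozar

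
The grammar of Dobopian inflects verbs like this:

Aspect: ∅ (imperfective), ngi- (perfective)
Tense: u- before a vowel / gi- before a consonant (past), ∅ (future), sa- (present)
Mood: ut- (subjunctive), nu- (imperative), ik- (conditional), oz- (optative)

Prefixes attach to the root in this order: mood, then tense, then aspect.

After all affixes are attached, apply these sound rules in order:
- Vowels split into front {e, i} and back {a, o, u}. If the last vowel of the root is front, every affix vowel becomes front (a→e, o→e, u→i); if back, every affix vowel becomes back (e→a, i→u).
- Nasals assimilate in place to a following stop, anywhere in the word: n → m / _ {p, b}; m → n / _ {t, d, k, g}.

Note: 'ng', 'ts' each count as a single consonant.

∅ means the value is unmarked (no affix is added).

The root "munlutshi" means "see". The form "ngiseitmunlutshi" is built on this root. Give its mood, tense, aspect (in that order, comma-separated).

subjunctive, present, perfective

Segment: ngi-sa-ut-munlutshi.
mood: ut- → subjunctive.
tense: sa- → present.
aspect: ngi- → perfective.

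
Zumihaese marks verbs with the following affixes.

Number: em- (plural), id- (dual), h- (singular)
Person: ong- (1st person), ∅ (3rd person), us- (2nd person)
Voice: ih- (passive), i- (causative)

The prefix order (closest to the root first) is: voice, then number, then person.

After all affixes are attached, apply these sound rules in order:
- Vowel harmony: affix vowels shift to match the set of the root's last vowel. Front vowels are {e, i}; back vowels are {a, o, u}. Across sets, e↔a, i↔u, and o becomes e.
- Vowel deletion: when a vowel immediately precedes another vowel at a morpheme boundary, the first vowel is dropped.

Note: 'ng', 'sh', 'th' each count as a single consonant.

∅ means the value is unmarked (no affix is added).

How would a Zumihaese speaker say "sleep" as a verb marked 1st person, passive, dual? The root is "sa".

onguduhsa

Attach voice passive ih- → ihsa.
Attach number dual id- → idihsa.
Attach person 1st person ong- → ongidihsa.
Apply vowel harmony: ongidihsa → onguduhsa.
Vowel deletion: no change.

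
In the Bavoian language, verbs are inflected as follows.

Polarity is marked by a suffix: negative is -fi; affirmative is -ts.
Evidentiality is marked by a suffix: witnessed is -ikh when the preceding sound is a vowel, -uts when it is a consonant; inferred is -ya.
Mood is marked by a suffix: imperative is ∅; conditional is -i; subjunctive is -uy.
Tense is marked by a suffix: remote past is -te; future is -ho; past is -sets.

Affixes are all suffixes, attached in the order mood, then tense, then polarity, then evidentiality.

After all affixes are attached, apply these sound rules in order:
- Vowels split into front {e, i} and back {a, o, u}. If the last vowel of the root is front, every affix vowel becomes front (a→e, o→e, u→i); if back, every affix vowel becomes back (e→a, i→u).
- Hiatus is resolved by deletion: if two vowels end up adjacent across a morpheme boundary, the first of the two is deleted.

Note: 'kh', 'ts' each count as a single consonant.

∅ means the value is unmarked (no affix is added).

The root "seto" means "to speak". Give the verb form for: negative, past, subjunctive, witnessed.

setuysatsfukh

Attach mood subjunctive -uy → setouy.
Attach tense past -sets → setouysets.
Attach polarity negative -fi → setouysetsfi.
Attach evidentiality witnessed -ikh (after vowel 'i') → setouysetsfiikh.
Apply vowel harmony: setouysetsfiikh → setouysatsfuukh.
Apply vowel deletion: setouysatsfuukh → setuysatsfukh.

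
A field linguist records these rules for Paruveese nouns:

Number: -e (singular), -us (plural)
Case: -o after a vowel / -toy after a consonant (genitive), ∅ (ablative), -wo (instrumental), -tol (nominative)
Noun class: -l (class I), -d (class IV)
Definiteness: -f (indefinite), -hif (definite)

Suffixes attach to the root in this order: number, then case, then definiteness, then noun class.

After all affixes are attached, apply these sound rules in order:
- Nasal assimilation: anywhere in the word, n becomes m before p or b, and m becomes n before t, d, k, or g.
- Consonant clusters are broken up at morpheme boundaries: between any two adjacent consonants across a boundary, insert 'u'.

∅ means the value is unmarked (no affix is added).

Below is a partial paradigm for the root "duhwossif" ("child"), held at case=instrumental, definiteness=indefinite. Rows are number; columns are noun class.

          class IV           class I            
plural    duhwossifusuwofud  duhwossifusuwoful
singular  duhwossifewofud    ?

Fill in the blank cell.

Attach number singular -e → duhwossife.
Attach case instrumental -wo → duhwossifewo.
Attach definiteness indefinite -f → duhwossifewof.
Attach noun class class I -l → duhwossifewofl.
Nasal assimilation: no change.
Apply epenthesis: duhwossifewofl → duhwossifewoful.

duhwossifewoful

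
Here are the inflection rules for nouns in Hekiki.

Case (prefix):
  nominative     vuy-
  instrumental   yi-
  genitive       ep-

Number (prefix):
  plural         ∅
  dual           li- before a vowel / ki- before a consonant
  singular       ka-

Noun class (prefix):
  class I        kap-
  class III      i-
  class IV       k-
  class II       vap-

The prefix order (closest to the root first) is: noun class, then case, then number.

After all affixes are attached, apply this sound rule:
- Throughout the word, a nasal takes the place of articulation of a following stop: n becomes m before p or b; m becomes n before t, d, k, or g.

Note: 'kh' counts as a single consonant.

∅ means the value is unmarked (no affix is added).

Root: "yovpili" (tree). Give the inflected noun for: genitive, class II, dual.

Attach noun class class II vap- → vapyovpili.
Attach case genitive ep- → epvapyovpili.
Attach number dual li- (before vowel 'e') → liepvapyovpili.
Nasal assimilation: no change.

liepvapyovpili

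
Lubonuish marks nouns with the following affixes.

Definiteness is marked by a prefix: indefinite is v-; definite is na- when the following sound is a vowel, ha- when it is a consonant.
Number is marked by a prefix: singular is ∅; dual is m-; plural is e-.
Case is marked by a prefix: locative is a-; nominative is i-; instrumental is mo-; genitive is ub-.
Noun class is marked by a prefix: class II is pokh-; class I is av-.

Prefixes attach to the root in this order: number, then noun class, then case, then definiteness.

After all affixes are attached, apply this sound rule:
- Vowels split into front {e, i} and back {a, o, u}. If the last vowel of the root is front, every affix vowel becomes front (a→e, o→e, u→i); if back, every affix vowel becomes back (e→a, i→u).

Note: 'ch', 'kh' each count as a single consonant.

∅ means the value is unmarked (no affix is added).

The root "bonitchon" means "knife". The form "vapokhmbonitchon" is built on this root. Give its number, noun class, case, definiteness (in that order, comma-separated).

Segment: v-a-pokh-m-bonitchon.
number: m- → dual.
noun class: pokh- → class II.
case: a- → locative.
definiteness: v- → indefinite.

dual, class II, locative, indefinite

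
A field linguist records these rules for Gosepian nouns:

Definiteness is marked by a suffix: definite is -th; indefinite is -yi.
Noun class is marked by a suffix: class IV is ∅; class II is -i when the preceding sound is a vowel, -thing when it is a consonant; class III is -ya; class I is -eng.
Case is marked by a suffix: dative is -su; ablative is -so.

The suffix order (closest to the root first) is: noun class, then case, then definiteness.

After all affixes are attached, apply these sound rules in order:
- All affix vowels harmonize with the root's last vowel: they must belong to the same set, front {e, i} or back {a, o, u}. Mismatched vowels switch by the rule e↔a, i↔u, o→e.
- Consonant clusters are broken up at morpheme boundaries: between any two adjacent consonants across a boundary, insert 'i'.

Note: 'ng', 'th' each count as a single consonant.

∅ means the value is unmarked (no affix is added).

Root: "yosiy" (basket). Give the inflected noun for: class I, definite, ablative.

yosiyengiseth

Attach noun class class I -eng → yosiyeng.
Attach case ablative -so → yosiyengso.
Attach definiteness definite -th → yosiyengsoth.
Apply vowel harmony: yosiyengsoth → yosiyengseth.
Apply epenthesis: yosiyengseth → yosiyengiseth.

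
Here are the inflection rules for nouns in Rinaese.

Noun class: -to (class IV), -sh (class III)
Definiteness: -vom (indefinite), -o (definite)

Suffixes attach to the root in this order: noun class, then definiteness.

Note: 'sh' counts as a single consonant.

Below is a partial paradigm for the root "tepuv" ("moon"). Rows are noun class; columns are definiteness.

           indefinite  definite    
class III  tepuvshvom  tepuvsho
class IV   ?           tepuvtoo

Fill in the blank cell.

Attach noun class class IV -to → tepuvto.
Attach definiteness indefinite -vom → tepuvtovom.

tepuvtovom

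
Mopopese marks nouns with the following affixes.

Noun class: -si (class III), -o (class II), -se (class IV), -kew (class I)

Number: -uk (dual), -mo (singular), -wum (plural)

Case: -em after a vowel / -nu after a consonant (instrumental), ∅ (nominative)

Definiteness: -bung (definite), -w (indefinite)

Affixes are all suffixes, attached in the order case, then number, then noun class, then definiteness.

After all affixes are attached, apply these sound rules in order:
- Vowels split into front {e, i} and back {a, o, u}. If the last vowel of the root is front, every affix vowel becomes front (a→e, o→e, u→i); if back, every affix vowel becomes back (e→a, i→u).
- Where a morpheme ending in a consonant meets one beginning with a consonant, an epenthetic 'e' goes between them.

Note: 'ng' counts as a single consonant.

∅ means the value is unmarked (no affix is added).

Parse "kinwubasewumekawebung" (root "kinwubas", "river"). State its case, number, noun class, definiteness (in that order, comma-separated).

Segment: kinwubas-wum-kew-bung.
case: ∅ → nominative.
number: -wum → plural.
noun class: -kew → class I.
definiteness: -bung → definite.

nominative, plural, class I, definite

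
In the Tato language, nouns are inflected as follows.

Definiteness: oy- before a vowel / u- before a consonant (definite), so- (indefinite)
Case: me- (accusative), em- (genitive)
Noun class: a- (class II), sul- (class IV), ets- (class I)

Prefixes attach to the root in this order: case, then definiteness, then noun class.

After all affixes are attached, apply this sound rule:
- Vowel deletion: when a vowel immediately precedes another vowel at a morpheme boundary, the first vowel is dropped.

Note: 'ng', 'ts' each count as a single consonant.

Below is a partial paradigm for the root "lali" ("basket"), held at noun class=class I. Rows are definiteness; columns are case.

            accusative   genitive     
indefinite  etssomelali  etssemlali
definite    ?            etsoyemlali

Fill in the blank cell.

Attach case accusative me- → melali.
Attach definiteness definite u- (before consonant 'm') → umelali.
Attach noun class class I ets- → etsumelali.
Vowel deletion: no change.

etsumelali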